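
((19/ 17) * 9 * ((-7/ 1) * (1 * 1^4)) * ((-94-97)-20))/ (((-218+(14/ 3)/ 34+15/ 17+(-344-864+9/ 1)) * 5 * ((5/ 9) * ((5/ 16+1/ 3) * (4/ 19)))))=-1554802452/ 55966625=-27.78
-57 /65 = -0.88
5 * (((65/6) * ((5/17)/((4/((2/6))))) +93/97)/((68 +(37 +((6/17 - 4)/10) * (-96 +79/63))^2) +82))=136217678625/117272005188176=0.00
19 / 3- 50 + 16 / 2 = -107 / 3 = -35.67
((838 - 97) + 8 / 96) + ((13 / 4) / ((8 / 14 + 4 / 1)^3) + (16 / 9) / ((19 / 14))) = 16640254585 / 22413312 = 742.43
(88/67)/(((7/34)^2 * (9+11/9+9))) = 915552/567959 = 1.61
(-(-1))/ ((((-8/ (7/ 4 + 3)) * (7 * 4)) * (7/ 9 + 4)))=-171/ 38528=-0.00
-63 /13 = -4.85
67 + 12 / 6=69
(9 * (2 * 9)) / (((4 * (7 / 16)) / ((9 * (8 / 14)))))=23328 / 49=476.08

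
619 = 619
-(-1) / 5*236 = 236 / 5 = 47.20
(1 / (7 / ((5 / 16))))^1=5 / 112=0.04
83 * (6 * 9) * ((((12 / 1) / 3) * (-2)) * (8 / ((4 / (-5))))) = 358560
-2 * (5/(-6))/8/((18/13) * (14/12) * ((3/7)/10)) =325/108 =3.01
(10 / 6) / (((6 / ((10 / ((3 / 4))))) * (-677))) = -100 / 18279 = -0.01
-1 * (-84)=84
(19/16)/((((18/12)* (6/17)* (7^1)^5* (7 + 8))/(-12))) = -323/3025260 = -0.00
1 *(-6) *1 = -6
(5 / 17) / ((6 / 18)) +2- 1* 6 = -3.12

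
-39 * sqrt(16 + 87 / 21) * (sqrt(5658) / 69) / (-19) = 39 * sqrt(620494) / 3059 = 10.04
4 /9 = 0.44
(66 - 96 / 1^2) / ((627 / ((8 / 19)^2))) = -640 / 75449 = -0.01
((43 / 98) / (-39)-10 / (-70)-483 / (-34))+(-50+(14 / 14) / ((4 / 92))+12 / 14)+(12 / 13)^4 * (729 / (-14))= -3540898741 / 71373939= -49.61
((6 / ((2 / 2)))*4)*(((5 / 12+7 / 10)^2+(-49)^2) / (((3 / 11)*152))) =95128979 / 68400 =1390.77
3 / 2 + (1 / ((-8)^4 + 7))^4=850212180548645 / 566808120365762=1.50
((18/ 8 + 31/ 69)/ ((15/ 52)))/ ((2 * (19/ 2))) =1937/ 3933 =0.49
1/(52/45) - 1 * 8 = -371/52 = -7.13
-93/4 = -23.25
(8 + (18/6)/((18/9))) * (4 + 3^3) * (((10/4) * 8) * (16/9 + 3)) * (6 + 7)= 3292510/9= 365834.44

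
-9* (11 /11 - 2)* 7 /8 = 63 /8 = 7.88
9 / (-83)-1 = -1.11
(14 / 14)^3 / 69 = 0.01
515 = 515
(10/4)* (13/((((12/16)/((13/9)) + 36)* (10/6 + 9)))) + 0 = 845/10128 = 0.08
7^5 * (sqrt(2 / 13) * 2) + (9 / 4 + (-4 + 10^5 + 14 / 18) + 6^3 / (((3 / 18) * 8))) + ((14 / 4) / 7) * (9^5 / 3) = 33614 * sqrt(26) / 13 + 3960091 / 36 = 123187.02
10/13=0.77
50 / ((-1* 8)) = -25 / 4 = -6.25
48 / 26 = 24 / 13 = 1.85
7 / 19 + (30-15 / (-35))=4096 / 133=30.80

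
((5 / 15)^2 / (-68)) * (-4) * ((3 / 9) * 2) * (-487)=-974 / 459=-2.12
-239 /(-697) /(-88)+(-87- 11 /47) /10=-25158993 /2882792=-8.73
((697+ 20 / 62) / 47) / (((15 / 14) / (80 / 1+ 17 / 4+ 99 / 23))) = 1226.26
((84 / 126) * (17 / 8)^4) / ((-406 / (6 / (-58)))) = 0.00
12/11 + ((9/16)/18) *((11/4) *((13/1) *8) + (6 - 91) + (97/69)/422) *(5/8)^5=567579747241/335856795648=1.69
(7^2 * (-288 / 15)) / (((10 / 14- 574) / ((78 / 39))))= 65856 / 20065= 3.28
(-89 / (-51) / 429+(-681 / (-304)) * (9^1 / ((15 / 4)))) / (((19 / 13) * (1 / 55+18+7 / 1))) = 44732617 / 304002432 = 0.15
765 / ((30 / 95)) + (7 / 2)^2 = 9739 / 4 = 2434.75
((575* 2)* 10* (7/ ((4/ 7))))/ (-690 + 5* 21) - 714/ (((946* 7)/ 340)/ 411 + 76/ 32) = -42421928815/ 79210053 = -535.56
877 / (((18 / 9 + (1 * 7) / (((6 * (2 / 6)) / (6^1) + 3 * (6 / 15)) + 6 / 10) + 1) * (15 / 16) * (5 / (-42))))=-6286336 / 5025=-1251.01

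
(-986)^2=972196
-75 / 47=-1.60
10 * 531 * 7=37170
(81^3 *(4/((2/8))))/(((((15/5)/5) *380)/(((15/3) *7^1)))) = 24800580/19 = 1305293.68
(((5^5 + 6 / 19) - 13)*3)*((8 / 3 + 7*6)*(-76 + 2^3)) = -538829008 / 19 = -28359421.47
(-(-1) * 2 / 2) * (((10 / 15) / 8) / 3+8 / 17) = 305 / 612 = 0.50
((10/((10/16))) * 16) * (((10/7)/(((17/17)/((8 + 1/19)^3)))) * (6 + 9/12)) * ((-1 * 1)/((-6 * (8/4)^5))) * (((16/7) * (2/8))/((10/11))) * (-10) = -14183044920/336091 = -42200.01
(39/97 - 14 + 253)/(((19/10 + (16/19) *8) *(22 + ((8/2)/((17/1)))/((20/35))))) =75007060/60646437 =1.24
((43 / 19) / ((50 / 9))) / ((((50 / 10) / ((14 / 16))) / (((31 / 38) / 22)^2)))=2603349 / 26558048000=0.00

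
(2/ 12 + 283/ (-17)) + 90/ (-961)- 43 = -5839567/ 98022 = -59.57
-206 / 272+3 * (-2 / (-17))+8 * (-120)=-130615 / 136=-960.40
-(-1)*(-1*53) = -53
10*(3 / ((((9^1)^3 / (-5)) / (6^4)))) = -800 / 3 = -266.67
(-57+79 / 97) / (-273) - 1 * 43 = -1133233 / 26481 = -42.79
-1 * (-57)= 57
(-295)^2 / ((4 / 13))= 1131325 / 4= 282831.25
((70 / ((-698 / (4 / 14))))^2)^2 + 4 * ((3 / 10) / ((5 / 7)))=623090561242 / 370887090025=1.68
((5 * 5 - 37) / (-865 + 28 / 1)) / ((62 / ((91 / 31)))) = 182 / 268119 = 0.00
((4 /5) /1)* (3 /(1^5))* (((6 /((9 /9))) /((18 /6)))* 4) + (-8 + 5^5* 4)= 62556 /5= 12511.20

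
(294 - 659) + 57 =-308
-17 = -17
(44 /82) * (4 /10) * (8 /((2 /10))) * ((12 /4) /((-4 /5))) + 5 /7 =-9035 /287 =-31.48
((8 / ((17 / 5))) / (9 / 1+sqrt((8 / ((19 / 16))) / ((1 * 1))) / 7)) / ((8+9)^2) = 0.00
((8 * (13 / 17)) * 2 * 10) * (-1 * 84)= -174720 / 17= -10277.65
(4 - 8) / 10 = -2 / 5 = -0.40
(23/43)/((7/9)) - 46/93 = 5405/27993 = 0.19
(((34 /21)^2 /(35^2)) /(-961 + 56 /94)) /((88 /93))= -421073 /178824919350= -0.00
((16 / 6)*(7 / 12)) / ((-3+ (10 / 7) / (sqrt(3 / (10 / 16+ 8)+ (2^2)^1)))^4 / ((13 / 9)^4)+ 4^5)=1704898062589176*sqrt(23) / 323002218085892603521+ 8628385666236016681 / 5814039925546066863378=0.00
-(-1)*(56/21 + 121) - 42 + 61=428/3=142.67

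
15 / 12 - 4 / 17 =1.01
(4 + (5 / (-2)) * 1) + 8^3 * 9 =9219 / 2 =4609.50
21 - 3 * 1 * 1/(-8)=171/8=21.38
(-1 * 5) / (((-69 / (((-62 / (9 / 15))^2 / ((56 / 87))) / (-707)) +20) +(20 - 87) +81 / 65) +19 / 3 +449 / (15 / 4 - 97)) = 50676292875 / 418533351853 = 0.12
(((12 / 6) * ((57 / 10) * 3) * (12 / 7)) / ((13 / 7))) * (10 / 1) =315.69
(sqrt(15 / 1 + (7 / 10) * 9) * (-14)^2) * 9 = 882 * sqrt(2130) / 5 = 8141.20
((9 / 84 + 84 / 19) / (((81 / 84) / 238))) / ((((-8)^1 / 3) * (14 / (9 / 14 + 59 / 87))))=-21964459 / 555408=-39.55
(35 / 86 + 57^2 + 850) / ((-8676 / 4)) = -352549 / 186534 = -1.89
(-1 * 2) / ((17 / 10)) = -20 / 17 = -1.18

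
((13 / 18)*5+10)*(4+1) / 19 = 3.58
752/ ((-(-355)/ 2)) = 1504/ 355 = 4.24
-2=-2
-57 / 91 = -0.63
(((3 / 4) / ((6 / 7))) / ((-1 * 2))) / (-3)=7 / 48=0.15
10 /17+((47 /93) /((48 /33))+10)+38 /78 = 3756385 /328848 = 11.42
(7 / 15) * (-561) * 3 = -3927 / 5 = -785.40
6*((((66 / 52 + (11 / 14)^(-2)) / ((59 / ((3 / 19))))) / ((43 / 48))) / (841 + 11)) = 327204 / 5383455649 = 0.00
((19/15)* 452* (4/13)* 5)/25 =34352/975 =35.23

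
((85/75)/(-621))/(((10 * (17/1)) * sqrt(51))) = -sqrt(51)/4750650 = -0.00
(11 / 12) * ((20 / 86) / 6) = 55 / 1548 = 0.04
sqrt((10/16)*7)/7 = sqrt(70)/28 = 0.30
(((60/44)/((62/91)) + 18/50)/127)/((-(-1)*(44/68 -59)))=-684471/2148027200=-0.00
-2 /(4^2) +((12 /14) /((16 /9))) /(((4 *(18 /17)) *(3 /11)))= 131 /448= 0.29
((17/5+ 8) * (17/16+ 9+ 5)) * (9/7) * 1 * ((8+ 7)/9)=41211/112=367.96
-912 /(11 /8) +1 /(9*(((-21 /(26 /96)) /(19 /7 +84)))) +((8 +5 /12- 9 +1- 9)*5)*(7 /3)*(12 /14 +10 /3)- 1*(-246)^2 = -61599.03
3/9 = 1/3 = 0.33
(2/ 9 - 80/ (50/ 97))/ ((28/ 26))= -45331/ 315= -143.91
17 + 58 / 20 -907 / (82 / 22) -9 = -95301 / 410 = -232.44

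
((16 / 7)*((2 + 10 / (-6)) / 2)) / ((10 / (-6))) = -8 / 35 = -0.23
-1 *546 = -546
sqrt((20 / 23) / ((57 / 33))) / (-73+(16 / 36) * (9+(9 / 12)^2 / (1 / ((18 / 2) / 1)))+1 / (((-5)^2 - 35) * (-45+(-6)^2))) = -360 * sqrt(24035) / 5249681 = -0.01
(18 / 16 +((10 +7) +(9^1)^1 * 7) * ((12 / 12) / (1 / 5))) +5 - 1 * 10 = 3169 / 8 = 396.12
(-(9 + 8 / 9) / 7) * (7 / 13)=-89 / 117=-0.76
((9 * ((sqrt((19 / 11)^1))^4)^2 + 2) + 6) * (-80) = -103201360 / 14641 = -7048.79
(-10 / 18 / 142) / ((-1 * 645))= 1 / 164862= 0.00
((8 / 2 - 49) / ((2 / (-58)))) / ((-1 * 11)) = -1305 / 11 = -118.64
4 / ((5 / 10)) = 8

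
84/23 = 3.65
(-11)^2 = 121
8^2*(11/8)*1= 88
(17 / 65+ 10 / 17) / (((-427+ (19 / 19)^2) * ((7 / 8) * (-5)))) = 1252 / 2745925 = 0.00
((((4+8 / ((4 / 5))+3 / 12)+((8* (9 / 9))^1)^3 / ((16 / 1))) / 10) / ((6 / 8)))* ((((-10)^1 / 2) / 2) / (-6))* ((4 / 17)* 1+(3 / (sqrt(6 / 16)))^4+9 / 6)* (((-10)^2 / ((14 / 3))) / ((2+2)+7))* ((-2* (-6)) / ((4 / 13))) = 112780.31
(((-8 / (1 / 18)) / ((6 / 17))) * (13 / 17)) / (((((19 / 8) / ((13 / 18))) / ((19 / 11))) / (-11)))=5408 / 3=1802.67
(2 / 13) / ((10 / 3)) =3 / 65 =0.05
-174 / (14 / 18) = -1566 / 7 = -223.71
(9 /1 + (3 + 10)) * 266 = 5852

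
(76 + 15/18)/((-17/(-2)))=461/51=9.04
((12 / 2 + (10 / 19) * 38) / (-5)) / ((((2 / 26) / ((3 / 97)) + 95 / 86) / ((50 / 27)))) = -290680 / 108423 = -2.68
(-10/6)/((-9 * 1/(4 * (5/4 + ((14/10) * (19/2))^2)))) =5938/45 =131.96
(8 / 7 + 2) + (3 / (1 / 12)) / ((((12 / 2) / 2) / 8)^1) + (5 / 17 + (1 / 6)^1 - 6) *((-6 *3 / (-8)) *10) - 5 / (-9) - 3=-119669 / 4284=-27.93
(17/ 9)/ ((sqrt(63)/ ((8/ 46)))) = 68 * sqrt(7)/ 4347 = 0.04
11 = 11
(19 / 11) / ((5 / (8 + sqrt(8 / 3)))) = 38 * sqrt(6) / 165 + 152 / 55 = 3.33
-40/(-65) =8/13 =0.62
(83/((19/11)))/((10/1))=913/190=4.81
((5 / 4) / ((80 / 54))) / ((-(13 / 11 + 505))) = -99 / 59392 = -0.00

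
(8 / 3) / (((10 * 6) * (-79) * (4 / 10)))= -1 / 711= -0.00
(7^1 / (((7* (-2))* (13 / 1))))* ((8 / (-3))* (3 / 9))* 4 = 16 / 117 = 0.14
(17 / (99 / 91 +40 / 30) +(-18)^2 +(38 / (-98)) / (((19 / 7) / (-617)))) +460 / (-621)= 52273204 / 124929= 418.42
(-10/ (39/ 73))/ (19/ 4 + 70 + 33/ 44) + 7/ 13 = 1711/ 5889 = 0.29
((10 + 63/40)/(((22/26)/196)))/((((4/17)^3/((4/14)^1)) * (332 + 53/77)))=1448996003/8197440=176.76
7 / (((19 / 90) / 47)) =29610 / 19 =1558.42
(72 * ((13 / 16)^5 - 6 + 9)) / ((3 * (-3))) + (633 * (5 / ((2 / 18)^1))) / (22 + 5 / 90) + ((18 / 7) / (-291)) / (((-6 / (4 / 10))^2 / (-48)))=1117097374699113 / 883304038400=1264.68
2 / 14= 0.14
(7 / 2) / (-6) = -7 / 12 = -0.58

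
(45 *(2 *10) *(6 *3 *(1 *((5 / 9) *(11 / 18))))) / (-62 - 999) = -5500 / 1061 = -5.18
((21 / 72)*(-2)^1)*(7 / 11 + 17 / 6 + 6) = -4375 / 792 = -5.52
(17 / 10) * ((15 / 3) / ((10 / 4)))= 17 / 5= 3.40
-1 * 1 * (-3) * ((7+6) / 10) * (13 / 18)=169 / 60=2.82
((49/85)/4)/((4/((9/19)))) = 0.02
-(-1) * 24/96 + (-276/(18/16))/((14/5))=-7339/84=-87.37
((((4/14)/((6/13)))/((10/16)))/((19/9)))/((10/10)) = 312/665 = 0.47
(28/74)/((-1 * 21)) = -2/111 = -0.02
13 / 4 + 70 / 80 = 33 / 8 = 4.12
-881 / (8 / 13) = -11453 / 8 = -1431.62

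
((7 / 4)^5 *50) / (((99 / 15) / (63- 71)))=-2100875 / 2112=-994.73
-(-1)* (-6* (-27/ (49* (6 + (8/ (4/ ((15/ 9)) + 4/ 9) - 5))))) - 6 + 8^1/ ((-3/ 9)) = -87078/ 2989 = -29.13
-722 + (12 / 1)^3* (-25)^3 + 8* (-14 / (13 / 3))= -351009722 / 13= -27000747.85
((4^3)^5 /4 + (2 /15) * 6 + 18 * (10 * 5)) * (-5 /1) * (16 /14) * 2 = -21474908544 /7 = -3067844077.71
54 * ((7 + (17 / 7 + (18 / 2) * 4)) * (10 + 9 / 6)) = 197478 / 7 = 28211.14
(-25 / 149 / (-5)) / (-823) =-5 / 122627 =-0.00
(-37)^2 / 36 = 1369 / 36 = 38.03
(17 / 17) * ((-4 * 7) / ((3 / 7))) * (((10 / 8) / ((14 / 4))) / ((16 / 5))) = -7.29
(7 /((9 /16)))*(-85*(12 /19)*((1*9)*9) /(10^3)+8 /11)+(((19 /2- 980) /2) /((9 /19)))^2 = 789556855489 /752400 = 1049384.44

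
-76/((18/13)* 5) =-494/45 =-10.98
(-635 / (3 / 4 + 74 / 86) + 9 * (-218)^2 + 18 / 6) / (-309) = -118368943 / 85593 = -1382.93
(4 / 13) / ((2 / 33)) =66 / 13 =5.08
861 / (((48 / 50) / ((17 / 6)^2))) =2073575 / 288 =7199.91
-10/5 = -2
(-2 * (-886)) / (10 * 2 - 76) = -443 / 14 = -31.64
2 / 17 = 0.12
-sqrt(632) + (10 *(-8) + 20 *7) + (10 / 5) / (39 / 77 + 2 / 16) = 24572 / 389 - 2 *sqrt(158) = 38.03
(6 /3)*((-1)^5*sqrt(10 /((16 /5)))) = -5*sqrt(2) /2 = -3.54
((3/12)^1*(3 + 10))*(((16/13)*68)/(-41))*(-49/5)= 13328/205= 65.01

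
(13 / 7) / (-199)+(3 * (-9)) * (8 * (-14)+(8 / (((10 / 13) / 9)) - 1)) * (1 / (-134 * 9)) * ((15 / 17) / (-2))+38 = 242324165 / 6346508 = 38.18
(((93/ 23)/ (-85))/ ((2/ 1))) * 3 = -279/ 3910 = -0.07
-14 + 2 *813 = 1612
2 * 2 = 4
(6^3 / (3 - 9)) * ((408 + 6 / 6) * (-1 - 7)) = 117792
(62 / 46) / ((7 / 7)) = 31 / 23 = 1.35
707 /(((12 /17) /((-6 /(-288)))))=12019 /576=20.87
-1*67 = -67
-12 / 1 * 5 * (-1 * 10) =600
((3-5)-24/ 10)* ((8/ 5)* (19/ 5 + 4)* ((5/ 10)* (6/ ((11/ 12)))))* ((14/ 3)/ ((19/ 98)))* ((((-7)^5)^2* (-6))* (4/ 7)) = 9949781621864448/ 2375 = 4189381735521.87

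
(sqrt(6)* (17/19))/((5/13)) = 5.70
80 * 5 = 400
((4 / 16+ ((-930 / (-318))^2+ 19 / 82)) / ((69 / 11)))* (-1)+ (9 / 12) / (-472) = -1.44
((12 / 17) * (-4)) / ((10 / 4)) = -1.13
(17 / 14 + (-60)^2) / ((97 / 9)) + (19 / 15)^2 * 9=11834063 / 33950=348.57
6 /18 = 0.33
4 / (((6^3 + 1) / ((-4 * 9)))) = -144 / 217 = -0.66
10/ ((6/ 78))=130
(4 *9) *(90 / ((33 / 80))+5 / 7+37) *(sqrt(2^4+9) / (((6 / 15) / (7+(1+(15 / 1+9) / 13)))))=1134950400 / 1001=1133816.58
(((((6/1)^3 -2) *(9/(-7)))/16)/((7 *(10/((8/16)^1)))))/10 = -963/78400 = -0.01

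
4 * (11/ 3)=44/ 3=14.67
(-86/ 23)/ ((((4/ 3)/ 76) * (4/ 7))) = -17157/ 46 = -372.98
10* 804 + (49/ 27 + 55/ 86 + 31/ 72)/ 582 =43461179435/ 5405616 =8040.00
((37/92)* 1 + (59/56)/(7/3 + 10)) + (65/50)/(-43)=4686191/10246040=0.46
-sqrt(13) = -3.61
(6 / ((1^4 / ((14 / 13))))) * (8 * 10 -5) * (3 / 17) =85.52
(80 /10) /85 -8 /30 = -44 /255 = -0.17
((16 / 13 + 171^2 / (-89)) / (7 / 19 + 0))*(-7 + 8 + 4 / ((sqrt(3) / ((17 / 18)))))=-244646014*sqrt(3) / 218673 -7195471 / 8099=-2826.22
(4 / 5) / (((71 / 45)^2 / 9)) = 14580 / 5041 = 2.89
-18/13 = -1.38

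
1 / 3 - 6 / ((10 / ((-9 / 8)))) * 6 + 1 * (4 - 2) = 383 / 60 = 6.38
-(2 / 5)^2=-4 / 25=-0.16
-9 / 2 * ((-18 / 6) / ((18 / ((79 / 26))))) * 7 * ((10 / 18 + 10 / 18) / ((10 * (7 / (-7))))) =-553 / 312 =-1.77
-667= -667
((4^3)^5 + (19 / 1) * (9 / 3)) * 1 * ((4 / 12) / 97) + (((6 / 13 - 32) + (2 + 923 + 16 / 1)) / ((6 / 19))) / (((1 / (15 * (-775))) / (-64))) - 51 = 8119759959520 / 3783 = 2146381168.26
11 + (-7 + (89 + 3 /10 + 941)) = 10343 /10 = 1034.30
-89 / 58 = -1.53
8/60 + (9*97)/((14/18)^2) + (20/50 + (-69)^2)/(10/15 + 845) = 2701730728/1864695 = 1448.89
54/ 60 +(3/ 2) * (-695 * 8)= -83391/ 10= -8339.10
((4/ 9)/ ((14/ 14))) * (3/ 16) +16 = 193/ 12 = 16.08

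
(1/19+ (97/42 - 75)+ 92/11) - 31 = -836317/8778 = -95.27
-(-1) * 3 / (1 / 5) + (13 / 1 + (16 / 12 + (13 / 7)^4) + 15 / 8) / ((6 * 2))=11991773 / 691488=17.34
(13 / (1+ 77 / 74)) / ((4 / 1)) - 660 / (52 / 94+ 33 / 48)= -530.37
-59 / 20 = -2.95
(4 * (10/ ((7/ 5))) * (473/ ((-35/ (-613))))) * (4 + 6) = 115979600/ 49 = 2366930.61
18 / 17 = 1.06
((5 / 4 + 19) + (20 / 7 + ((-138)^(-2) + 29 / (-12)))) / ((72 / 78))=35856769 / 1599696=22.41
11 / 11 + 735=736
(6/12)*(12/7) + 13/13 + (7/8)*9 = 545/56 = 9.73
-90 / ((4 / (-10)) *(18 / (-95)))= -2375 / 2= -1187.50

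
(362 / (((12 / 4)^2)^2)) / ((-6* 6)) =-181 / 1458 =-0.12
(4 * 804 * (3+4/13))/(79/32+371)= 4425216/155363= 28.48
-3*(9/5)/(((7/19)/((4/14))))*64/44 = -16416/2695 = -6.09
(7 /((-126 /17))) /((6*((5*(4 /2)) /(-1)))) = 17 /1080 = 0.02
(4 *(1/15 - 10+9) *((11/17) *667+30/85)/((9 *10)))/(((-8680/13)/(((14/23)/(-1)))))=-668213/40908375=-0.02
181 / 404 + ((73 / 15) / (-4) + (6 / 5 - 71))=-213823 / 3030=-70.57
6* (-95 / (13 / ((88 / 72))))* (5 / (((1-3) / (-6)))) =-10450 / 13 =-803.85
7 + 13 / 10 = 83 / 10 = 8.30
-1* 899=-899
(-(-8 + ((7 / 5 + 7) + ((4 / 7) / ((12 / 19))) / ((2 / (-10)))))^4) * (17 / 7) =-702.34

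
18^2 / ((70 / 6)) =972 / 35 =27.77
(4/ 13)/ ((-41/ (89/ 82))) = -178/ 21853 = -0.01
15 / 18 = 5 / 6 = 0.83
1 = 1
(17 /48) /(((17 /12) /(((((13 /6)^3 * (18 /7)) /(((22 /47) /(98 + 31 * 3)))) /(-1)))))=-19722469 /7392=-2668.08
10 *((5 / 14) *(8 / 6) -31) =-6410 / 21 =-305.24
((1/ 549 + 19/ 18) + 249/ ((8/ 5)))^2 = 5846284521/ 238144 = 24549.37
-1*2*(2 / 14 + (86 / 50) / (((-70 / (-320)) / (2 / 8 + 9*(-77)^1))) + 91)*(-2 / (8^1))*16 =-7498192 / 175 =-42846.81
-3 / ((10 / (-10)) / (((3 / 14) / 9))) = 1 / 14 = 0.07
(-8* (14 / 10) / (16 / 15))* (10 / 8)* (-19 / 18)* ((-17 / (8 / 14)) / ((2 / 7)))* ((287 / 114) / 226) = -8367485 / 520704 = -16.07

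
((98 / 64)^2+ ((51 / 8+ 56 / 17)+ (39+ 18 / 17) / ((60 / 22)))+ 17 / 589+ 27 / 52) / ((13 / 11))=23.06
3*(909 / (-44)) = -2727 / 44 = -61.98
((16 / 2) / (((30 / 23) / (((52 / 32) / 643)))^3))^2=714540961348201 / 211034429104980262588416000000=0.00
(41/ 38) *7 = 287/ 38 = 7.55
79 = 79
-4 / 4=-1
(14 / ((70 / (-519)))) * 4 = -2076 / 5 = -415.20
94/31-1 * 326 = -10012/31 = -322.97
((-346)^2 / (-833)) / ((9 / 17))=-271.46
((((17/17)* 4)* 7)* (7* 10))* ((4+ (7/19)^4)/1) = 1026422600/130321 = 7876.11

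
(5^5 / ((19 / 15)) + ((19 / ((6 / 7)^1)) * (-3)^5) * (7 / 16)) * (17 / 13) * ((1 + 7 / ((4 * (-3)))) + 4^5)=246344603 / 1664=148043.63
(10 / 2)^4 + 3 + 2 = 630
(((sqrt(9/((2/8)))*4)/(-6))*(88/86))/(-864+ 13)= 176/36593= 0.00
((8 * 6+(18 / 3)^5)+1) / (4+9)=7825 / 13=601.92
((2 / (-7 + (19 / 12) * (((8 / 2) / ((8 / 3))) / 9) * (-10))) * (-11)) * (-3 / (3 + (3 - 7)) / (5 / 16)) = 38016 / 1735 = 21.91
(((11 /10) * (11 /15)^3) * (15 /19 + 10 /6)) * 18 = 409948 /21375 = 19.18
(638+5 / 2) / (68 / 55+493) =23485 / 18122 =1.30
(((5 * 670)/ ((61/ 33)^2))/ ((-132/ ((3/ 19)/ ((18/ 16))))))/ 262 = -36850/ 9261569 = -0.00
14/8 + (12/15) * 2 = 67/20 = 3.35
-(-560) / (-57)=-560 / 57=-9.82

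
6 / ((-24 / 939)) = -939 / 4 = -234.75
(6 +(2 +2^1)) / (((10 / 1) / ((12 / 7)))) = 12 / 7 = 1.71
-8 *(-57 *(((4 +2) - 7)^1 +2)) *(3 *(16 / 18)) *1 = 1216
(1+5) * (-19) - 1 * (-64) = -50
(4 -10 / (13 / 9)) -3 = -77 / 13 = -5.92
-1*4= -4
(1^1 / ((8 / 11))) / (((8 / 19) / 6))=627 / 32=19.59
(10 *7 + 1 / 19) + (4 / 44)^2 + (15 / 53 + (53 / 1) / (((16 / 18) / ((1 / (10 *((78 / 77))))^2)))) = 4673591091739 / 65894857600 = 70.92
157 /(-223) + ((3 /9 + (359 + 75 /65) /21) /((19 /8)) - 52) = -17482593 /385567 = -45.34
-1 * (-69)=69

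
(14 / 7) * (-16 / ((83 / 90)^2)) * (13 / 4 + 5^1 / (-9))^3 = -736.01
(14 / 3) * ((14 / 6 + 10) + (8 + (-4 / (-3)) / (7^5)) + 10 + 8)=3865618 / 21609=178.89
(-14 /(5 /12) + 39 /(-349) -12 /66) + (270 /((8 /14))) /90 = -2199253 /76780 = -28.64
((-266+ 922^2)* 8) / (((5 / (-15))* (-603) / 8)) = 270588.82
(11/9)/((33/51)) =17/9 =1.89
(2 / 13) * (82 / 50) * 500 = 1640 / 13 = 126.15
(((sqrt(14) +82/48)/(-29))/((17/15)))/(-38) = 205/149872 +15 *sqrt(14)/18734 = 0.00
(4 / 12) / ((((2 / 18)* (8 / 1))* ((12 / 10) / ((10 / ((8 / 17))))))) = 425 / 64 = 6.64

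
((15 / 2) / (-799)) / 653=-15 / 1043494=-0.00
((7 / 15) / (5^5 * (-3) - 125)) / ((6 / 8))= -7 / 106875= -0.00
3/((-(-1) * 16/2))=3/8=0.38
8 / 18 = 4 / 9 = 0.44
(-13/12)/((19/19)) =-1.08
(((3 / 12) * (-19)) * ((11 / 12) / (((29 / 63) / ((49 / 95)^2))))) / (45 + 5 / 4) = -554631 / 10193500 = -0.05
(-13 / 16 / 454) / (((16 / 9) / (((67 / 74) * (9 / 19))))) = -0.00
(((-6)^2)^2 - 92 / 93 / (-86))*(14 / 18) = 36279250 / 35991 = 1008.01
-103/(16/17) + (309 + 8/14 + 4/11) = 247013/1232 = 200.50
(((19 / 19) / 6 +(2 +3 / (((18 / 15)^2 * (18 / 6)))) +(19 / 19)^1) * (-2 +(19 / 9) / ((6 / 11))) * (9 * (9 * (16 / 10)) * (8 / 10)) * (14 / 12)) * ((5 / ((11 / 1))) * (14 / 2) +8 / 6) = 29285354 / 7425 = 3944.16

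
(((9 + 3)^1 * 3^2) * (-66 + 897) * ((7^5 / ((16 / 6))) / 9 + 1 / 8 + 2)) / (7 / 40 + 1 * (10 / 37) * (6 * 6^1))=93299926680 / 14659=6364685.63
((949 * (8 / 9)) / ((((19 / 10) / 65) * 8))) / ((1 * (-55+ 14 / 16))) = -4934800 / 74043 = -66.65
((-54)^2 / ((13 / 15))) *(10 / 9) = 48600 / 13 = 3738.46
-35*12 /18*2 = -140 /3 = -46.67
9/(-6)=-3/2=-1.50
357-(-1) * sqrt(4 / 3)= 2 * sqrt(3) / 3+357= 358.15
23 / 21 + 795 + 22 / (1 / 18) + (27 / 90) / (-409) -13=101272427 / 85890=1179.09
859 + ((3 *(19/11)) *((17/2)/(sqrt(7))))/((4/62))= 30039 *sqrt(7)/308 + 859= 1117.04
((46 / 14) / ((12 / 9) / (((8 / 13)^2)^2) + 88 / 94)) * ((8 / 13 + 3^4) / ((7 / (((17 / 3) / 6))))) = 9982974464 / 2823569385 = 3.54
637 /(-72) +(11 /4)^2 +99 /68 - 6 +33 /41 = -504245 /100368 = -5.02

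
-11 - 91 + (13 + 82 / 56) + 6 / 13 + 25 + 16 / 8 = -21867 / 364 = -60.07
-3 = -3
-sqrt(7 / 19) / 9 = -sqrt(133) / 171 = -0.07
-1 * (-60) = 60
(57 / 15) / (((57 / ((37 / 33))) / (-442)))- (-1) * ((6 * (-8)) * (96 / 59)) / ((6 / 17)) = -7427606 / 29205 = -254.33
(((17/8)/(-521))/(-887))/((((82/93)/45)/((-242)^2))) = 1041633945/75788828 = 13.74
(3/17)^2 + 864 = 249705/289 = 864.03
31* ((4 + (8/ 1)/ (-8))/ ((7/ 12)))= 1116/ 7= 159.43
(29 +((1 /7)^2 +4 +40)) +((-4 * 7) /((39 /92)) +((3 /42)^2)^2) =10441351 /1498224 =6.97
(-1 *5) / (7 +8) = -1 / 3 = -0.33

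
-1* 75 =-75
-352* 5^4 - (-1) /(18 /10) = -1979995 /9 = -219999.44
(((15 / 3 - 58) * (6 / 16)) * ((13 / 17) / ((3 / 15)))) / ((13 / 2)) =-795 / 68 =-11.69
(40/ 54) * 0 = 0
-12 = -12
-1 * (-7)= 7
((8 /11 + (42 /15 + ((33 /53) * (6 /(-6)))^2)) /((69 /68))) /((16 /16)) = 41129188 /10660155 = 3.86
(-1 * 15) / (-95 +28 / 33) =495 / 3107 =0.16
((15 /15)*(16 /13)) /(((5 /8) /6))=768 /65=11.82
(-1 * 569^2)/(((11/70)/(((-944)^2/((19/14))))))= -1352845841368.80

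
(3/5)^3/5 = 27/625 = 0.04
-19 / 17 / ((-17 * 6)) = 19 / 1734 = 0.01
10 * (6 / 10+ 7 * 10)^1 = 706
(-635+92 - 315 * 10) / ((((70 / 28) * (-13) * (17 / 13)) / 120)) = 177264 / 17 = 10427.29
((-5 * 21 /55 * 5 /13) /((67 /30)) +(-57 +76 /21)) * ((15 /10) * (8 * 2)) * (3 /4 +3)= -324193530 /67067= -4833.88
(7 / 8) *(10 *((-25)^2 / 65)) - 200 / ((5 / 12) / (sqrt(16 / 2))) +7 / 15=-1273.04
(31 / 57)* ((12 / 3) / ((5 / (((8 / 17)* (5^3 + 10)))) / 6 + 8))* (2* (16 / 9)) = 6144 / 6365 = 0.97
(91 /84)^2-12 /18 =73 /144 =0.51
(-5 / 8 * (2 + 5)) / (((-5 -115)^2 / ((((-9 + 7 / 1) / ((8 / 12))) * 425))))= 595 / 1536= 0.39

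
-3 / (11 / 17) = -51 / 11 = -4.64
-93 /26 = -3.58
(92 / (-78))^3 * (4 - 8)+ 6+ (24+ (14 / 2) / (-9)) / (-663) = 1403785 / 112047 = 12.53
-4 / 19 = -0.21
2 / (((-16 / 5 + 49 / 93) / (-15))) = 13950 / 1243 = 11.22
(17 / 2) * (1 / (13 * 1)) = 17 / 26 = 0.65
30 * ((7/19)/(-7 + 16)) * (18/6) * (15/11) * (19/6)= 175/11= 15.91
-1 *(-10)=10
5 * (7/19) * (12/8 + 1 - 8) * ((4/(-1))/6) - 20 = -755/57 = -13.25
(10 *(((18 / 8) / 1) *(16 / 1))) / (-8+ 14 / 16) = -960 / 19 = -50.53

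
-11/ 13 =-0.85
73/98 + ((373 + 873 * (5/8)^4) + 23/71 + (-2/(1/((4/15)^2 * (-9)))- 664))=-55376125337/356249600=-155.44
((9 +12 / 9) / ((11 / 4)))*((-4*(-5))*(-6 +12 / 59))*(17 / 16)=-300390 / 649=-462.85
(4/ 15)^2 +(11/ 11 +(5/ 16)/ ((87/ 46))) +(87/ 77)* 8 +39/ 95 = 816061751/ 76368600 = 10.69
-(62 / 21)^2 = -3844 / 441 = -8.72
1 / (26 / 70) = 35 / 13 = 2.69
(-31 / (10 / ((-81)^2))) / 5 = -203391 / 50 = -4067.82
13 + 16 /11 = 159 /11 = 14.45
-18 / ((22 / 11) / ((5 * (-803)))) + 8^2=36199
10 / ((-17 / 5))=-2.94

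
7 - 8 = -1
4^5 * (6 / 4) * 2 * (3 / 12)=768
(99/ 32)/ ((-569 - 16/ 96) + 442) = -297/ 12208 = -0.02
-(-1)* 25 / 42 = 0.60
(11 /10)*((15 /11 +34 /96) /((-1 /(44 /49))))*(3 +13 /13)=-9977 /1470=-6.79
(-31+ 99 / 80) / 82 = -2381 / 6560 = -0.36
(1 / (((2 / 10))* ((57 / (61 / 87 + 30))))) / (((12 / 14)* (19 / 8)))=373940 / 282663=1.32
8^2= 64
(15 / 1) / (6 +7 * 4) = 15 / 34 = 0.44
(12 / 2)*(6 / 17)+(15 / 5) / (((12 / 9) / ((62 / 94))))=11511 / 3196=3.60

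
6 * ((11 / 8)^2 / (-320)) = -363 / 10240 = -0.04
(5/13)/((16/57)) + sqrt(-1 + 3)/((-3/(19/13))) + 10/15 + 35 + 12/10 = 119299/3120 -19*sqrt(2)/39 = 37.55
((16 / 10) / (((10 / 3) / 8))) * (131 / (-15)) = -4192 / 125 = -33.54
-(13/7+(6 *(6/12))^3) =-202/7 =-28.86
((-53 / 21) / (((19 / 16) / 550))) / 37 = -31.59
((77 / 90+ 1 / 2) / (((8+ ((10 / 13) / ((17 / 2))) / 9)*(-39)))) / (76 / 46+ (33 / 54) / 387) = -27691011 / 10553396630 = -0.00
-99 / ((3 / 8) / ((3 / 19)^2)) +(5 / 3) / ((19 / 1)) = -7033 / 1083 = -6.49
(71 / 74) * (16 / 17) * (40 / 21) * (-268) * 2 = -12177920 / 13209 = -921.94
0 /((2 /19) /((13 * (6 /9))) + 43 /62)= 0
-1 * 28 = -28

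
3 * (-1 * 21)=-63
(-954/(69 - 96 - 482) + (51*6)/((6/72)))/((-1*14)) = -935001/3563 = -262.42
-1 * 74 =-74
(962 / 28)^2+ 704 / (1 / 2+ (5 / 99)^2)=4983899579 / 1930796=2581.27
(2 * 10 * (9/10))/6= 3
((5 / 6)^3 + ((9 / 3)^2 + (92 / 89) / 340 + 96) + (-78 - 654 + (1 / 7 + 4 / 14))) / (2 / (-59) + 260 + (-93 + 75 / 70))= -422454472051 / 113401558980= -3.73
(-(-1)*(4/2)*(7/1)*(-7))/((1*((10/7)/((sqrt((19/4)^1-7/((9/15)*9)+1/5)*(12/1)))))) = -686*sqrt(29595)/75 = -1573.52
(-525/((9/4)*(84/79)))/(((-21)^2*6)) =-1975/23814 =-0.08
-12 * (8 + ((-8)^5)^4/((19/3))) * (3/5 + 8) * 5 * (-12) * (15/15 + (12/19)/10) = 432616731365451165420672/361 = 1198384297411222064877.21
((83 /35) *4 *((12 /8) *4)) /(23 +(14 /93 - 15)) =92628 /13265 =6.98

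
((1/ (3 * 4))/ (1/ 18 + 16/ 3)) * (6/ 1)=9/ 97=0.09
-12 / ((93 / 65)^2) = -16900 / 2883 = -5.86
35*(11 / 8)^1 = 385 / 8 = 48.12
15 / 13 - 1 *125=-1610 / 13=-123.85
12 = 12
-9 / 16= -0.56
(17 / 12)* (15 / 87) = 85 / 348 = 0.24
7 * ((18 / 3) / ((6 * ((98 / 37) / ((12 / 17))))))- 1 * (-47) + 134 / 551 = 3220011 / 65569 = 49.11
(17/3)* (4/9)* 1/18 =34/243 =0.14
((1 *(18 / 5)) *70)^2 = 63504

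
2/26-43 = -42.92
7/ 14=1/ 2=0.50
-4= -4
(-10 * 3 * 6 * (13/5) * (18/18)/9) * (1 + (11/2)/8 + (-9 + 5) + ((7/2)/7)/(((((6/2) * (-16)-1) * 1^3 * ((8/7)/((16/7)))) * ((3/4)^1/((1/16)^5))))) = 1158463501/9633792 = 120.25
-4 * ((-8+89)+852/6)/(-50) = 446/25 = 17.84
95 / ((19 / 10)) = 50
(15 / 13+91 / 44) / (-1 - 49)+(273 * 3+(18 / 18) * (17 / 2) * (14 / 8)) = 11923491 / 14300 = 833.81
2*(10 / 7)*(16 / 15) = 64 / 21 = 3.05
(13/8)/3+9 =229/24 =9.54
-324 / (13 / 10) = -3240 / 13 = -249.23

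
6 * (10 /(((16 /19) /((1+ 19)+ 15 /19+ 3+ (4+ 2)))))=4245 /2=2122.50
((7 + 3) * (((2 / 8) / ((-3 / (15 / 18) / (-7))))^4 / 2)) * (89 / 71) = 667778125 / 1908043776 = 0.35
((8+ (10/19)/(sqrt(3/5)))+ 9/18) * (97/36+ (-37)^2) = 12995 * sqrt(15)/54+ 839477/72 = 12591.43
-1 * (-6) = 6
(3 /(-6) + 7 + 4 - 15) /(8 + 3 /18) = -27 /49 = -0.55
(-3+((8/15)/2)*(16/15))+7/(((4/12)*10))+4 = 3.38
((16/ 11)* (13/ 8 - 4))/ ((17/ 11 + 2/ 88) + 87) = -152/ 3897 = -0.04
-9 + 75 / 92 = -753 / 92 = -8.18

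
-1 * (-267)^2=-71289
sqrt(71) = 8.43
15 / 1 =15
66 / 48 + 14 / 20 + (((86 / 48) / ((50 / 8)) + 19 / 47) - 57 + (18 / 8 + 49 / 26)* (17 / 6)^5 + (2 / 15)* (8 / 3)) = 333092955857 / 475113600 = 701.08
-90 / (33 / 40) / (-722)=600 / 3971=0.15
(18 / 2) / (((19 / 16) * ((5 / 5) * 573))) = 48 / 3629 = 0.01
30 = 30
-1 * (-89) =89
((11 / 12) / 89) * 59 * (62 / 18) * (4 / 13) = 20119 / 31239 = 0.64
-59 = -59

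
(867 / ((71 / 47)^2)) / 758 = 0.50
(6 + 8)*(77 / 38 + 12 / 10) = 4291 / 95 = 45.17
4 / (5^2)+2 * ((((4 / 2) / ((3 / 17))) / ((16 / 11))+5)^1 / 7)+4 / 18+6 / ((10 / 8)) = 55673 / 6300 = 8.84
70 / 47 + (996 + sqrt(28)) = 2 * sqrt(7) + 46882 / 47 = 1002.78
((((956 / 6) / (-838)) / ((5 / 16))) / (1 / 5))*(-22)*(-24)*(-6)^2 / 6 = -4038144 / 419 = -9637.58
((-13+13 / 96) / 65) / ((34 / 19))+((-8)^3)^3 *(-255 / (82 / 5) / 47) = 279280247726753 / 6289728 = 44402595.43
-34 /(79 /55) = -1870 /79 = -23.67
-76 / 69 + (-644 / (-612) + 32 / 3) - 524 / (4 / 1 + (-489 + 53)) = 499577 / 42228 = 11.83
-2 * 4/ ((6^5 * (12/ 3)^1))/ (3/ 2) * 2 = -1/ 2916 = -0.00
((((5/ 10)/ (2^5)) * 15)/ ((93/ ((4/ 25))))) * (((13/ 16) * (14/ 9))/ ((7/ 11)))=143/ 178560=0.00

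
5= 5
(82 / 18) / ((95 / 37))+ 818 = 700907 / 855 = 819.77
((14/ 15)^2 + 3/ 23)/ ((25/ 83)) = 3.33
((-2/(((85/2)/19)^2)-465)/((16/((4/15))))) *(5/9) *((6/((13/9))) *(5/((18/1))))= -3362513/676260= -4.97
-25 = -25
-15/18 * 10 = -25/3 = -8.33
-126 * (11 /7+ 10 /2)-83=-911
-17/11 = -1.55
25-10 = 15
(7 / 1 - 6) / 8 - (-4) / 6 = 19 / 24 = 0.79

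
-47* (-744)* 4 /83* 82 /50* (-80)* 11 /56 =-43430.14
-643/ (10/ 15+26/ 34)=-449.22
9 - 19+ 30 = 20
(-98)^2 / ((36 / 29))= 69629 / 9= 7736.56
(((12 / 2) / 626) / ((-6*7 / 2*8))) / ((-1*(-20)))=-1 / 350560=-0.00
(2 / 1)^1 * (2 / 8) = 0.50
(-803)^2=644809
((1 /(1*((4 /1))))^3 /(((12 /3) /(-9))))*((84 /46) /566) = -189 /1666304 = -0.00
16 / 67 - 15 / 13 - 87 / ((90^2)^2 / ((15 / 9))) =-10458259259 / 11429262000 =-0.92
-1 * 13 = -13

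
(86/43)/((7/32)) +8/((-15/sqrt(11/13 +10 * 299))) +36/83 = 5564/581 -8 * sqrt(505453)/195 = -19.59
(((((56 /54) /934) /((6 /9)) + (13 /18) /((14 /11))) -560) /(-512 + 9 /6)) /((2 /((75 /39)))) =1645901575 /1562019732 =1.05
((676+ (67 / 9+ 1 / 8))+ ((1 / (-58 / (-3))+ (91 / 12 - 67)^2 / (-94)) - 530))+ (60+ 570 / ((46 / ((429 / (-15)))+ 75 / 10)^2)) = 4767316418739 / 24767127520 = 192.49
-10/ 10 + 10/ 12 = -1/ 6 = -0.17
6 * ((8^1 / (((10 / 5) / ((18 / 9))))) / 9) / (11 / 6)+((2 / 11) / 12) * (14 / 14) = 193 / 66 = 2.92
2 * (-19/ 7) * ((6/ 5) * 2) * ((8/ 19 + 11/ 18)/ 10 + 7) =-48586/ 525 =-92.54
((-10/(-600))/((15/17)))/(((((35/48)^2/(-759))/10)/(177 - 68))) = -180022656/6125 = -29391.45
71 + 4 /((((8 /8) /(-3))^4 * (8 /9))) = 871 /2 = 435.50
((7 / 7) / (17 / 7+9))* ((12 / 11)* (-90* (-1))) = 189 / 22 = 8.59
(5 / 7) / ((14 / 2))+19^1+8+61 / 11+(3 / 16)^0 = 33.65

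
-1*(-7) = 7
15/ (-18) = -5/ 6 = -0.83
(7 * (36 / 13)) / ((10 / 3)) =378 / 65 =5.82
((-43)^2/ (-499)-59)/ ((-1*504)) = 745/ 5988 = 0.12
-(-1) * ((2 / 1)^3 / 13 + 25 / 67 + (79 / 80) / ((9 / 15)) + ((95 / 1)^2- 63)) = 374793433 / 41808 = 8964.63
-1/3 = -0.33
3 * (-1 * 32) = -96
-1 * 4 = -4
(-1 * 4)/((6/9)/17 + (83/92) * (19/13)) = -243984/82819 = -2.95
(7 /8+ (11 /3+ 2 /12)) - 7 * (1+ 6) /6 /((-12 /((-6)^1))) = 5 /8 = 0.62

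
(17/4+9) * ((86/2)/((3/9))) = 6837/4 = 1709.25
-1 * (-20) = 20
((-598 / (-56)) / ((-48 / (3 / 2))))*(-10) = 1495 / 448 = 3.34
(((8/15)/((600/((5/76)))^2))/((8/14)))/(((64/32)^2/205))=287/499046400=0.00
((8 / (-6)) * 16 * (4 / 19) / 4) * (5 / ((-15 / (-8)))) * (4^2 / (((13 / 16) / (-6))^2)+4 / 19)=-1434798080 / 549081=-2613.09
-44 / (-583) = 4 / 53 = 0.08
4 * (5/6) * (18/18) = 10/3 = 3.33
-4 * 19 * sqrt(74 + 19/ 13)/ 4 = -57 * sqrt(1417)/ 13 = -165.05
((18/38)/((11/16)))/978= 24/34067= 0.00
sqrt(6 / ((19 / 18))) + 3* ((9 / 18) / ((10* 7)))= 3 / 140 + 6* sqrt(57) / 19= 2.41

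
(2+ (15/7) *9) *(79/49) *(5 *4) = 235420/343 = 686.36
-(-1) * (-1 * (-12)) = 12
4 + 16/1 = 20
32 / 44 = 8 / 11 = 0.73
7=7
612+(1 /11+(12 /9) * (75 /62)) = 209273 /341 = 613.70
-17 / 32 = -0.53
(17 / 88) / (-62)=-0.00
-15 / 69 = -0.22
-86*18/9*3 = -516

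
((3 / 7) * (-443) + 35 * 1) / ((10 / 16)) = -8672 / 35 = -247.77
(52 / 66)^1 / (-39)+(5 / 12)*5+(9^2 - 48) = 35.06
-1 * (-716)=716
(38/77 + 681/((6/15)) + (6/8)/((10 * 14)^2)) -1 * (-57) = 1517818433/862400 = 1759.99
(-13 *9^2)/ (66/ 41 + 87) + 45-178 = -175454/ 1211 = -144.88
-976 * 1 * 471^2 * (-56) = 12124941696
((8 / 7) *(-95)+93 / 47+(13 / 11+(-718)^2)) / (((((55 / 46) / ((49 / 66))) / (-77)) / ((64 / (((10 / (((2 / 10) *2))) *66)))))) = -67270174655936 / 70376625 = -955859.63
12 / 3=4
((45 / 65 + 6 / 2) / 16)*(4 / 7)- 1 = -79 / 91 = -0.87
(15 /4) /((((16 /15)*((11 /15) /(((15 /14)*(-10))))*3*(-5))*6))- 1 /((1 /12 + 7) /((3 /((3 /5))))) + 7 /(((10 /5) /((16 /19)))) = 8952619 /3183488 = 2.81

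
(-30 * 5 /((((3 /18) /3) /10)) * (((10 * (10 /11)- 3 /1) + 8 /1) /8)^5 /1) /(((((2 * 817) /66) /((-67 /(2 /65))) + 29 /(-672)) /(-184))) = -70570801298689453125 /45686713424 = -1544667935.37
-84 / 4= -21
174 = 174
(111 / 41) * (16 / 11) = 1776 / 451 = 3.94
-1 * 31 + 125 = 94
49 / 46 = 1.07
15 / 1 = 15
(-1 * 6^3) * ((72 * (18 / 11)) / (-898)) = 139968 / 4939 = 28.34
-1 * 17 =-17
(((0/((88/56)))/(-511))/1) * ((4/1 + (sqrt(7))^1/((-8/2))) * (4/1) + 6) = 0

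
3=3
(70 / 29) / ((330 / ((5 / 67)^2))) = 175 / 4295973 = 0.00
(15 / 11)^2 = 1.86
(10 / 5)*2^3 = 16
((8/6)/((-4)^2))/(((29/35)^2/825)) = 336875/3364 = 100.14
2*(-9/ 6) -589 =-592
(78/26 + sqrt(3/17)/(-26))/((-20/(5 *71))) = -213/4 + 71 *sqrt(51)/1768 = -52.96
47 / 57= 0.82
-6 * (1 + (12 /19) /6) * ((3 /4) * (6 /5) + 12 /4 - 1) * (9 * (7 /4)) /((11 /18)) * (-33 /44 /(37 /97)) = 301449519 /309320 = 974.56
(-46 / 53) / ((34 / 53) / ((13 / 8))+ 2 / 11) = -1.51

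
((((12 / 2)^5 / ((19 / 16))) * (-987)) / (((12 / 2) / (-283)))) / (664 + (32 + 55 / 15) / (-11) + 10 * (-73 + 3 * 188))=191136008448 / 3492865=54721.84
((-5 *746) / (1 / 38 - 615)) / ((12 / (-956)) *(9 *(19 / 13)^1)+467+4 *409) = 110096545 / 38170387113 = 0.00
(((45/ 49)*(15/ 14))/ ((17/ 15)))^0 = 1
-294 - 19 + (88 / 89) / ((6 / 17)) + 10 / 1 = -80153 / 267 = -300.20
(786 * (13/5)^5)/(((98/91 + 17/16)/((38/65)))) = 177436469184/6953125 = 25518.95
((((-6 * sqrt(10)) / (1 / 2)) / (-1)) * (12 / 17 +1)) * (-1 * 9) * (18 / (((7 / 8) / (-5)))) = 2255040 * sqrt(10) / 119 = 59924.90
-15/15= -1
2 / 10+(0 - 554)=-2769 / 5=-553.80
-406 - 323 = -729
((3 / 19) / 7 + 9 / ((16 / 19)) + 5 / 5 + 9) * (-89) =-3922319 / 2128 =-1843.20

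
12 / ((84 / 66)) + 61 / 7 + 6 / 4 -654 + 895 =3649 / 14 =260.64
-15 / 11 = -1.36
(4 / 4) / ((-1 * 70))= -1 / 70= -0.01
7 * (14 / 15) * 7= 686 / 15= 45.73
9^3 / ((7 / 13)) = 9477 / 7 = 1353.86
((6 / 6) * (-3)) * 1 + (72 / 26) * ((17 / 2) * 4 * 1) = 1185 / 13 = 91.15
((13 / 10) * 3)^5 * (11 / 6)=330822063 / 200000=1654.11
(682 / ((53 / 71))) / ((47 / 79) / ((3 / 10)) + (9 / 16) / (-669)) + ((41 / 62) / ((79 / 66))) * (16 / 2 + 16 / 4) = 101720203238940 / 217572091453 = 467.52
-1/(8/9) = -9/8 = -1.12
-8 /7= -1.14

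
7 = 7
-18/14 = -1.29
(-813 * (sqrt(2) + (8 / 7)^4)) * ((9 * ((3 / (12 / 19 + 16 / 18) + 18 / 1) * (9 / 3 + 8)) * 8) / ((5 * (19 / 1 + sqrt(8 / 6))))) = -195168112533504 / 841970675 - 47648464974 * sqrt(2) / 350675 + 1671875964 * sqrt(6) / 350675 + 6848003948544 * sqrt(3) / 841970675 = -398191.99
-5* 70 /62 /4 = -175 /124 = -1.41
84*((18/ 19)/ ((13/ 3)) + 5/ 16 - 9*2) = -1449777/ 988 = -1467.39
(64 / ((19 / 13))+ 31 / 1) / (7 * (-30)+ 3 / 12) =-5684 / 15941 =-0.36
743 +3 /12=2973 /4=743.25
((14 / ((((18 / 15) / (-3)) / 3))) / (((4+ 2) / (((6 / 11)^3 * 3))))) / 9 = -1260 / 1331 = -0.95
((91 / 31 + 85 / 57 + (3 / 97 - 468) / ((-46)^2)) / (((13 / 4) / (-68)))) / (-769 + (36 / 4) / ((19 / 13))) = 51859238242 / 449585160999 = 0.12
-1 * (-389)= 389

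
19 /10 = 1.90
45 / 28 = 1.61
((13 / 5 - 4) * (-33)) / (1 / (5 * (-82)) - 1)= -6314 / 137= -46.09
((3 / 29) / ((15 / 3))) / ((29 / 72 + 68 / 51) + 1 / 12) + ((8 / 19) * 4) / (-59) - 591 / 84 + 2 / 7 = -6.77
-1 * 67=-67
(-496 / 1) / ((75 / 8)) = -52.91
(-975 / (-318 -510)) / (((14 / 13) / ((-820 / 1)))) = -896.61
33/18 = 1.83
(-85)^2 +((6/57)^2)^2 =941569241/130321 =7225.00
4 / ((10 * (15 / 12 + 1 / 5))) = 8 / 29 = 0.28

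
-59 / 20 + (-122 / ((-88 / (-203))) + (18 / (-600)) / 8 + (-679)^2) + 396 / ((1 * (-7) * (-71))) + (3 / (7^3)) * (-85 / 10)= 98743246137871 / 214306400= 460757.34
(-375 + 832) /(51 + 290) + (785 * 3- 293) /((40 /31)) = 1599.39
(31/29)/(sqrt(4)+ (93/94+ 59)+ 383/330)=240405/14202112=0.02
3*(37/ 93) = 37/ 31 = 1.19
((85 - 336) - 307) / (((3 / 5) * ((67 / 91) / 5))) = -423150 / 67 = -6315.67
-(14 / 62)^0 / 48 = -1 / 48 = -0.02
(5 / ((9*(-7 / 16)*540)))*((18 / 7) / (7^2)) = -8 / 64827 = -0.00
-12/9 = -4/3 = -1.33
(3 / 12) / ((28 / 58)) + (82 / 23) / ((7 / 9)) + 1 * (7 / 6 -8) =-1.73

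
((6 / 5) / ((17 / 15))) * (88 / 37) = 1584 / 629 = 2.52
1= 1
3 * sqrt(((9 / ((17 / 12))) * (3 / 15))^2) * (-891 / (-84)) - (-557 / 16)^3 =102919709807 / 2437120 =42230.05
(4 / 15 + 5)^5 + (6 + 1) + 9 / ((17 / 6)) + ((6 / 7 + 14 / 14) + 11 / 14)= 734656276087 / 180731250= 4064.91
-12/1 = -12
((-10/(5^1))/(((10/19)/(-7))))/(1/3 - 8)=-399/115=-3.47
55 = 55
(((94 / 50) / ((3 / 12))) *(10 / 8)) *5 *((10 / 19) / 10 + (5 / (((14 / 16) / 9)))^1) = 321809 / 133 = 2419.62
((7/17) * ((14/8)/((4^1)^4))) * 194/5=4753/43520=0.11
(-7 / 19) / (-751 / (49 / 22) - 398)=0.00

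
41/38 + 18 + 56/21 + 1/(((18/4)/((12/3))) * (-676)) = 1256777/57798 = 21.74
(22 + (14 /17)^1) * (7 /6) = 1358 /51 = 26.63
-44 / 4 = -11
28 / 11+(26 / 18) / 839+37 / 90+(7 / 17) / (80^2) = 8911577489 / 3012345600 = 2.96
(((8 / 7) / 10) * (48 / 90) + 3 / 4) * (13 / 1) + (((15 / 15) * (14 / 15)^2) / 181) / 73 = 877573309 / 83241900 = 10.54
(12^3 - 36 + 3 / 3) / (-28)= -1693 / 28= -60.46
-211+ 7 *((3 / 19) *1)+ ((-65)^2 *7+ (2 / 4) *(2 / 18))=10042885 / 342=29365.16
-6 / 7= -0.86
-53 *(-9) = 477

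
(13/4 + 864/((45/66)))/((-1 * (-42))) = 25409/840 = 30.25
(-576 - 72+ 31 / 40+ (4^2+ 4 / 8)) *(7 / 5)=-176603 / 200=-883.02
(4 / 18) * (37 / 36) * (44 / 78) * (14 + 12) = 814 / 243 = 3.35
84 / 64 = 21 / 16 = 1.31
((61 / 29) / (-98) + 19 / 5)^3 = 154793603403557 / 2869341461000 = 53.95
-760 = -760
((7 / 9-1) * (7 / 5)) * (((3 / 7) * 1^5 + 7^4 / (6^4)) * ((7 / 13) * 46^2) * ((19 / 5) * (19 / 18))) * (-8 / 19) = 1365.68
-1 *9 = -9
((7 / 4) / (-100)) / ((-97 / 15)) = 21 / 7760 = 0.00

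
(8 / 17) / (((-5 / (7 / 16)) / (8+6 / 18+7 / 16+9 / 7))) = -3379 / 8160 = -0.41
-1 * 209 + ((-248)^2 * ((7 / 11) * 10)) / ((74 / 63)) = 135531257 / 407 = 333000.63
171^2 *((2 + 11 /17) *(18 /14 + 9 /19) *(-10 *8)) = -1296453600 /119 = -10894568.07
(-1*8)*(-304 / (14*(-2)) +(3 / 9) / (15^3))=-6156056 / 70875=-86.86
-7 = -7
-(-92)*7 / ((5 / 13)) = 8372 / 5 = 1674.40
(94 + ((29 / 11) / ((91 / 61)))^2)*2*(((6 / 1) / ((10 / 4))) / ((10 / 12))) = 559.43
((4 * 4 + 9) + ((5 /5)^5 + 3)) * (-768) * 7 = -155904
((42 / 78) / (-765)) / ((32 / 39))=-0.00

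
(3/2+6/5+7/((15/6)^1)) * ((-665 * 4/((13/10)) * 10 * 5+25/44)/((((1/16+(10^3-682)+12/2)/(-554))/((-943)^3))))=-10874435953932483860/13481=-806649058225093.38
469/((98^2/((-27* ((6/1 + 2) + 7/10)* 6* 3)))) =-1416447/6860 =-206.48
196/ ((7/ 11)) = 308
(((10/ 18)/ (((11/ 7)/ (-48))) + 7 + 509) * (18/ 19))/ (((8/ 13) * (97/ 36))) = 5780268/ 20273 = 285.12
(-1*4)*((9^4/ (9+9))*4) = -5832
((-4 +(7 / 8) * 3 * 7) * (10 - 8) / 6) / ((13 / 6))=115 / 52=2.21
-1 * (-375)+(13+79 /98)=38103 /98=388.81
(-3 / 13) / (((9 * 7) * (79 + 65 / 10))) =-2 / 46683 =-0.00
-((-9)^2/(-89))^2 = -6561/7921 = -0.83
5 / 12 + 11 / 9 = 59 / 36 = 1.64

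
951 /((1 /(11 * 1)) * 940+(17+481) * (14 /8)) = 20922 /21053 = 0.99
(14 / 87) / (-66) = -7 / 2871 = -0.00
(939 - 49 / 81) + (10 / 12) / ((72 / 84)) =304355 / 324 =939.37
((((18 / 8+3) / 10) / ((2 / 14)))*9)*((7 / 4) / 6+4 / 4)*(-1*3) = -128.17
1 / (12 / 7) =7 / 12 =0.58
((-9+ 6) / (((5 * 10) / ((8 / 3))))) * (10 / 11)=-8 / 55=-0.15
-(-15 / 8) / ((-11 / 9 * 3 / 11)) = -45 / 8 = -5.62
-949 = -949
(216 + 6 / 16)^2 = 2996361 / 64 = 46818.14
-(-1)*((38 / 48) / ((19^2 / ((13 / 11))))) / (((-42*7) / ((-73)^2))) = -0.05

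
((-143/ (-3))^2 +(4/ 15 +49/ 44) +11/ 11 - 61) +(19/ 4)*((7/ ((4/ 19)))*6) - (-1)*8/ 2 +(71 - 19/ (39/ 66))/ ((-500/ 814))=798422593/ 257400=3101.87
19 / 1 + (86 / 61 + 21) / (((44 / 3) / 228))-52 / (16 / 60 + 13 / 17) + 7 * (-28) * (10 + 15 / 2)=-549368772 / 176473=-3113.05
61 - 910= -849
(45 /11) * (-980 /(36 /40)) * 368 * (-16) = 288512000 /11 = 26228363.64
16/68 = 4/17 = 0.24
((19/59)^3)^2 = 47045881/42180533641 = 0.00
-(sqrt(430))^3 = -430 * sqrt(430) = -8916.67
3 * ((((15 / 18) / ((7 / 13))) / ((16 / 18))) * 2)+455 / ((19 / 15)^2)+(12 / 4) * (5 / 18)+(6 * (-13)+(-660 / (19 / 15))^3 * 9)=-1467091838101531 / 1152312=-1273172403.05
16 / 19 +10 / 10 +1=54 / 19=2.84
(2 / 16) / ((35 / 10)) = 1 / 28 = 0.04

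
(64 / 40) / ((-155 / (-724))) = 5792 / 775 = 7.47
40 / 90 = 4 / 9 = 0.44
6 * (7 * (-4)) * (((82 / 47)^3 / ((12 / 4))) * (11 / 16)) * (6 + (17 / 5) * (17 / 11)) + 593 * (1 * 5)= 344637203 / 519115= 663.89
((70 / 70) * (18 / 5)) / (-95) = -18 / 475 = -0.04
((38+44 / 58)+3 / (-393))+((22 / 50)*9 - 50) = -692274 / 94975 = -7.29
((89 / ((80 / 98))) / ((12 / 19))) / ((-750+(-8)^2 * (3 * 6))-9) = 82859 / 188640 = 0.44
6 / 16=3 / 8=0.38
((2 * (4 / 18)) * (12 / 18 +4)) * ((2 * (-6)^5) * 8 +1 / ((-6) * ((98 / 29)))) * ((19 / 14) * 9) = -1389976103 / 441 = -3151873.25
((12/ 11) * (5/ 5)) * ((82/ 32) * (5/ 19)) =615/ 836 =0.74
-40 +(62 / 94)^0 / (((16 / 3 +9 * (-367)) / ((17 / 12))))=-1582897 / 39572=-40.00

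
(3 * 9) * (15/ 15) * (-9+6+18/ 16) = -405/ 8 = -50.62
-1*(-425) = 425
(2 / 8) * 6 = 3 / 2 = 1.50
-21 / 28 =-3 / 4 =-0.75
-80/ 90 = -8/ 9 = -0.89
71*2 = 142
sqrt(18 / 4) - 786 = -786 + 3 * sqrt(2) / 2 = -783.88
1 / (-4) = -1 / 4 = -0.25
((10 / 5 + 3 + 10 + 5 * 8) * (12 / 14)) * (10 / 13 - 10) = -39600 / 91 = -435.16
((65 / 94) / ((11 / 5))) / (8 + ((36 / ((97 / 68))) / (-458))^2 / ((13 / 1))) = 2084688384025 / 53061679306768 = 0.04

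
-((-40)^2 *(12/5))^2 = -14745600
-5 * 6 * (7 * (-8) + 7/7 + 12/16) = 3255/2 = 1627.50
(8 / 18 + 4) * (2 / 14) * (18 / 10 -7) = -208 / 63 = -3.30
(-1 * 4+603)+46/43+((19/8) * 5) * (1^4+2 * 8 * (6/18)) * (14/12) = 4258937/6192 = 687.81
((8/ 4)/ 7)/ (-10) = -1/ 35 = -0.03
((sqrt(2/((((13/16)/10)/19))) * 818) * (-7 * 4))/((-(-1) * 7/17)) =-444992 * sqrt(1235)/13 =-1202935.47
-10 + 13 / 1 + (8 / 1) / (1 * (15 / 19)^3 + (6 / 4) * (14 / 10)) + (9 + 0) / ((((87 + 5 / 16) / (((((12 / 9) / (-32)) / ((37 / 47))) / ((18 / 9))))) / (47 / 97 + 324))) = 4636380372196 / 891404355237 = 5.20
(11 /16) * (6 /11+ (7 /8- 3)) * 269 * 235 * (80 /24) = -43934425 /192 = -228825.13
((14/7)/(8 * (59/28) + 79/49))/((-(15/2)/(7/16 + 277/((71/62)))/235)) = -633972143/771060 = -822.21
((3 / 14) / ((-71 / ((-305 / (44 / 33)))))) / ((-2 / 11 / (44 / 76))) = -332145 / 151088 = -2.20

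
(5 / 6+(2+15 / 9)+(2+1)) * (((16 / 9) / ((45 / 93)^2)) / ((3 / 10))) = 15376 / 81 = 189.83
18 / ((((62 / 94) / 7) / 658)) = 3896676 / 31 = 125699.23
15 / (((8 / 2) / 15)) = 225 / 4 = 56.25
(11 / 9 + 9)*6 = 184 / 3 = 61.33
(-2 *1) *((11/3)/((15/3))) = -22/15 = -1.47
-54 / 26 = -27 / 13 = -2.08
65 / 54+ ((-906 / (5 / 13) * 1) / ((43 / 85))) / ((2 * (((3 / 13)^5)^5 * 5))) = -470958917212241077778040192578281 / 121444700686830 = -3877970092961939704.48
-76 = -76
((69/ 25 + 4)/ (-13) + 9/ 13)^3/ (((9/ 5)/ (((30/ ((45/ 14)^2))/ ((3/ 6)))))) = 137682944/ 8341734375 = 0.02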